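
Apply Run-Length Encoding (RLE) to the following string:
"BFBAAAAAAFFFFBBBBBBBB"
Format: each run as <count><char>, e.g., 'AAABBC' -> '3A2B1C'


Scanning runs left to right:
  i=0: run of 'B' x 1 -> '1B'
  i=1: run of 'F' x 1 -> '1F'
  i=2: run of 'B' x 1 -> '1B'
  i=3: run of 'A' x 6 -> '6A'
  i=9: run of 'F' x 4 -> '4F'
  i=13: run of 'B' x 8 -> '8B'

RLE = 1B1F1B6A4F8B


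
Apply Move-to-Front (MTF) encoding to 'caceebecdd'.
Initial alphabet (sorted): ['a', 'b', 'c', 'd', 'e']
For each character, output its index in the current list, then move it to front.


MTF encoding:
'c': index 2 in ['a', 'b', 'c', 'd', 'e'] -> ['c', 'a', 'b', 'd', 'e']
'a': index 1 in ['c', 'a', 'b', 'd', 'e'] -> ['a', 'c', 'b', 'd', 'e']
'c': index 1 in ['a', 'c', 'b', 'd', 'e'] -> ['c', 'a', 'b', 'd', 'e']
'e': index 4 in ['c', 'a', 'b', 'd', 'e'] -> ['e', 'c', 'a', 'b', 'd']
'e': index 0 in ['e', 'c', 'a', 'b', 'd'] -> ['e', 'c', 'a', 'b', 'd']
'b': index 3 in ['e', 'c', 'a', 'b', 'd'] -> ['b', 'e', 'c', 'a', 'd']
'e': index 1 in ['b', 'e', 'c', 'a', 'd'] -> ['e', 'b', 'c', 'a', 'd']
'c': index 2 in ['e', 'b', 'c', 'a', 'd'] -> ['c', 'e', 'b', 'a', 'd']
'd': index 4 in ['c', 'e', 'b', 'a', 'd'] -> ['d', 'c', 'e', 'b', 'a']
'd': index 0 in ['d', 'c', 'e', 'b', 'a'] -> ['d', 'c', 'e', 'b', 'a']


Output: [2, 1, 1, 4, 0, 3, 1, 2, 4, 0]


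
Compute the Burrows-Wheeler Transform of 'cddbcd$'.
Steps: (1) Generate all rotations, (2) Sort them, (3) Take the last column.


Rotations (sorted):
  0: $cddbcd -> last char: d
  1: bcd$cdd -> last char: d
  2: cd$cddb -> last char: b
  3: cddbcd$ -> last char: $
  4: d$cddbc -> last char: c
  5: dbcd$cd -> last char: d
  6: ddbcd$c -> last char: c


BWT = ddb$cdc


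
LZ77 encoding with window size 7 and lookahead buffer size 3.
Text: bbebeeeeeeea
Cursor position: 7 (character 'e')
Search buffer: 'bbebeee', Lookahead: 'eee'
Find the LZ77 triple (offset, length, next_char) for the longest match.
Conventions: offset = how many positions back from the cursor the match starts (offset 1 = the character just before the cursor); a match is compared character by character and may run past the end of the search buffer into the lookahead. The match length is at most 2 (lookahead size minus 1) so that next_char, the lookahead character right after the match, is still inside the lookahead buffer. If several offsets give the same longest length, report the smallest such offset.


Try each offset into the search buffer:
  offset=1 (pos 6, char 'e'): match length 2
  offset=2 (pos 5, char 'e'): match length 2
  offset=3 (pos 4, char 'e'): match length 2
  offset=4 (pos 3, char 'b'): match length 0
  offset=5 (pos 2, char 'e'): match length 1
  offset=6 (pos 1, char 'b'): match length 0
  offset=7 (pos 0, char 'b'): match length 0
Longest match has length 2, found at offsets 1, 2, 3; take the smallest, offset 1.
next_char = character at position 7 + 2 = 9 -> 'e'

Best match: offset=1, length=2 (matching 'ee' starting at position 6)
LZ77 triple: (1, 2, 'e')


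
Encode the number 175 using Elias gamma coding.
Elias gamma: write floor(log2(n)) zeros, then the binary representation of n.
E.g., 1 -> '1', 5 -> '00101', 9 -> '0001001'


num_bits = floor(log2(175)) + 1 = 8
leading_zeros = num_bits - 1 = 7
binary(175) = 10101111

Elias gamma(175) = '0000000' + '10101111' = 000000010101111 (15 bits)


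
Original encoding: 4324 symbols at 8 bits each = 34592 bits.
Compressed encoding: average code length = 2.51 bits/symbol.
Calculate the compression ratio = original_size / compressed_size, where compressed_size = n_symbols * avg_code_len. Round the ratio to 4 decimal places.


original_size = n_symbols * orig_bits = 4324 * 8 = 34592 bits
compressed_size = n_symbols * avg_code_len = 4324 * 2.51 = 10853.24 bits
ratio = original_size / compressed_size = 34592 / 10853.24 = 3.1873

Compression ratio = 3.1873


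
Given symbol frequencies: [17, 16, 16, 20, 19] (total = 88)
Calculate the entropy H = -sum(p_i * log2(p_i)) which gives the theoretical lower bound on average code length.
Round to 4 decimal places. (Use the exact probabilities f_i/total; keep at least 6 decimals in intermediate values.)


Per-symbol terms -p_i * log2(p_i) with p_i = f_i/88:
  p = 17/88 = 0.193182: log2(p) = -2.371969, -p*log2(p) = 0.458221
  p = 16/88 = 0.181818: log2(p) = -2.459432, -p*log2(p) = 0.447169
  p = 16/88 = 0.181818: log2(p) = -2.459432, -p*log2(p) = 0.447169
  p = 20/88 = 0.227273: log2(p) = -2.137504, -p*log2(p) = 0.485796
  p = 19/88 = 0.215909: log2(p) = -2.211504, -p*log2(p) = 0.477484
H = 0.458221 + 0.447169 + 0.447169 + 0.485796 + 0.477484 = 2.315839

H = 2.3158 bits/symbol


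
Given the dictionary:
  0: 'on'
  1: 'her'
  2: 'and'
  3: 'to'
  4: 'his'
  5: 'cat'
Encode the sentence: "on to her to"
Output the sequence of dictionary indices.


Look up each word in the dictionary:
  'on' -> 0
  'to' -> 3
  'her' -> 1
  'to' -> 3

Encoded: [0, 3, 1, 3]


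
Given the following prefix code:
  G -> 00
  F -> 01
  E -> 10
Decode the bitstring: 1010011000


Decoding step by step:
Bits 10 -> E
Bits 10 -> E
Bits 01 -> F
Bits 10 -> E
Bits 00 -> G


Decoded message: EEFEG


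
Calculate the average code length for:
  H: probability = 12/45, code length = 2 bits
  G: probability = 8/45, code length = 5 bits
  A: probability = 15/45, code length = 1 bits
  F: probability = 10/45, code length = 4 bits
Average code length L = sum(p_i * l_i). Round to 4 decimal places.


Weighted contributions p_i * l_i:
  H: (12/45) * 2 = 24/45
  G: (8/45) * 5 = 40/45
  A: (15/45) * 1 = 15/45
  F: (10/45) * 4 = 40/45
Sum = (24 + 40 + 15 + 40)/45 = 119/45

L = 119/45 = 2.6444 bits/symbol


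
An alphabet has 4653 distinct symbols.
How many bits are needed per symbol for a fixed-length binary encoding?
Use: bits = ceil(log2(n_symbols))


log2(4653) = 12.1839
Bracket: 2^12 = 4096 < 4653 <= 2^13 = 8192
So ceil(log2(4653)) = 13

bits = ceil(log2(4653)) = ceil(12.1839) = 13 bits


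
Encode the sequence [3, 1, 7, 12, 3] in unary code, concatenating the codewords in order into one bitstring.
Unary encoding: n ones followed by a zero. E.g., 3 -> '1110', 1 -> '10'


Encode each number as n ones followed by a terminating 0:
  3 -> 1110 (4 bits)
  1 -> 10 (2 bits)
  7 -> 11111110 (8 bits)
  12 -> 1111111111110 (13 bits)
  3 -> 1110 (4 bits)
Total length = 4 + 2 + 8 + 13 + 4 = 31 bits.

Unary([3, 1, 7, 12, 3]) = 1110101111111011111111111101110 (31 bits)


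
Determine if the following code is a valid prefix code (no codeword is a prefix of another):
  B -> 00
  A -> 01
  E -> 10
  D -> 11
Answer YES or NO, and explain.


Checking each pair (does one codeword prefix another?):
  B='00' vs A='01': no prefix
  B='00' vs E='10': no prefix
  B='00' vs D='11': no prefix
  A='01' vs B='00': no prefix
  A='01' vs E='10': no prefix
  A='01' vs D='11': no prefix
  E='10' vs B='00': no prefix
  E='10' vs A='01': no prefix
  E='10' vs D='11': no prefix
  D='11' vs B='00': no prefix
  D='11' vs A='01': no prefix
  D='11' vs E='10': no prefix
No violation found over all pairs.

YES -- this is a valid prefix code. No codeword is a prefix of any other codeword.


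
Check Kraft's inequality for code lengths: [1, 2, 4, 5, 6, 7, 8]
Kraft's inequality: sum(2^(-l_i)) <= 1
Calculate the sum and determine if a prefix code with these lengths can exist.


Sum = 2^(-1) + 2^(-2) + 2^(-4) + 2^(-5) + 2^(-6) + 2^(-7) + 2^(-8)
    = 0.5 + 0.25 + 0.0625 + 0.03125 + 0.015625 + 0.0078125 + 0.00390625
    = 223/256 = 0.87109375
Since 0.87109375 <= 1, Kraft's inequality IS satisfied.
A prefix code with these lengths CAN exist.

Kraft sum = 0.87109375. Satisfied.


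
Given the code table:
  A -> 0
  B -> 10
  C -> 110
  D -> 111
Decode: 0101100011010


Decoding:
0 -> A
10 -> B
110 -> C
0 -> A
0 -> A
110 -> C
10 -> B


Result: ABCAACB


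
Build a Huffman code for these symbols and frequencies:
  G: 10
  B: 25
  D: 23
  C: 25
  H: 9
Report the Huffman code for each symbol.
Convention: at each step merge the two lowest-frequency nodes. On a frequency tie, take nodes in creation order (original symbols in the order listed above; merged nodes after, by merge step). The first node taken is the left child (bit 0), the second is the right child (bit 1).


Huffman tree construction:
Step 1: Merge H(9) + G(10) = 19
Step 2: Merge (H+G)(19) + D(23) = 42
Step 3: Merge B(25) + C(25) = 50
Step 4: Merge ((H+G)+D)(42) + (B+C)(50) = 92
Read each symbol's code off the tree from the root (left child = 0, right child = 1).

Codes:
  G: 001 (length 3)
  B: 10 (length 2)
  D: 01 (length 2)
  C: 11 (length 2)
  H: 000 (length 3)
Average code length: 203/92 = 2.2065 bits/symbol


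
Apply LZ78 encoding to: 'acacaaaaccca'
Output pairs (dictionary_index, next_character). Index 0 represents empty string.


LZ78 encoding steps:
Dictionary: {0: ''}
Step 1: w='' (idx 0), next='a' -> output (0, 'a'), add 'a' as idx 1
Step 2: w='' (idx 0), next='c' -> output (0, 'c'), add 'c' as idx 2
Step 3: w='a' (idx 1), next='c' -> output (1, 'c'), add 'ac' as idx 3
Step 4: w='a' (idx 1), next='a' -> output (1, 'a'), add 'aa' as idx 4
Step 5: w='aa' (idx 4), next='c' -> output (4, 'c'), add 'aac' as idx 5
Step 6: w='c' (idx 2), next='c' -> output (2, 'c'), add 'cc' as idx 6
Step 7: w='a' (idx 1), end of input -> output (1, '')


Encoded: [(0, 'a'), (0, 'c'), (1, 'c'), (1, 'a'), (4, 'c'), (2, 'c'), (1, '')]


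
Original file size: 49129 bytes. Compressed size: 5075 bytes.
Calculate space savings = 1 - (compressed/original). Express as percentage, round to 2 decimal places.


ratio = compressed/original = 5075/49129 = 0.103299
savings = 1 - ratio = 1 - 0.103299 = 0.896701
as a percentage: 0.896701 * 100 = 89.67%

Space savings = 1 - 5075/49129 = 89.67%


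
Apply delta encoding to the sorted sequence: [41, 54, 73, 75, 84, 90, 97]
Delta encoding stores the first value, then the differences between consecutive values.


First value: 41
Deltas:
  54 - 41 = 13
  73 - 54 = 19
  75 - 73 = 2
  84 - 75 = 9
  90 - 84 = 6
  97 - 90 = 7


Delta encoded: [41, 13, 19, 2, 9, 6, 7]


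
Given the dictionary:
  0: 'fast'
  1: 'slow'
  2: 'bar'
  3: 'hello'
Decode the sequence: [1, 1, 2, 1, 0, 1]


Look up each index in the dictionary:
  1 -> 'slow'
  1 -> 'slow'
  2 -> 'bar'
  1 -> 'slow'
  0 -> 'fast'
  1 -> 'slow'

Decoded: "slow slow bar slow fast slow"


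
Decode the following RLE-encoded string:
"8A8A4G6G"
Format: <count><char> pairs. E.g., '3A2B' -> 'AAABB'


Expanding each <count><char> pair:
  8A -> 'AAAAAAAA'
  8A -> 'AAAAAAAA'
  4G -> 'GGGG'
  6G -> 'GGGGGG'

Decoded = AAAAAAAAAAAAAAAAGGGGGGGGGG


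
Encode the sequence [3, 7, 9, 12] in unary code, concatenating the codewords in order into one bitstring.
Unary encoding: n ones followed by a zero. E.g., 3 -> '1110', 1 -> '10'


Encode each number as n ones followed by a terminating 0:
  3 -> 1110 (4 bits)
  7 -> 11111110 (8 bits)
  9 -> 1111111110 (10 bits)
  12 -> 1111111111110 (13 bits)
Total length = 4 + 8 + 10 + 13 = 35 bits.

Unary([3, 7, 9, 12]) = 11101111111011111111101111111111110 (35 bits)


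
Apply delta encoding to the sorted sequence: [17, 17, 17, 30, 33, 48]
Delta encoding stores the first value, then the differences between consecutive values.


First value: 17
Deltas:
  17 - 17 = 0
  17 - 17 = 0
  30 - 17 = 13
  33 - 30 = 3
  48 - 33 = 15


Delta encoded: [17, 0, 0, 13, 3, 15]


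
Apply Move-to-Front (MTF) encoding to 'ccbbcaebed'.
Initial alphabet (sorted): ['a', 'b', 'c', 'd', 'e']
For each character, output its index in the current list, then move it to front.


MTF encoding:
'c': index 2 in ['a', 'b', 'c', 'd', 'e'] -> ['c', 'a', 'b', 'd', 'e']
'c': index 0 in ['c', 'a', 'b', 'd', 'e'] -> ['c', 'a', 'b', 'd', 'e']
'b': index 2 in ['c', 'a', 'b', 'd', 'e'] -> ['b', 'c', 'a', 'd', 'e']
'b': index 0 in ['b', 'c', 'a', 'd', 'e'] -> ['b', 'c', 'a', 'd', 'e']
'c': index 1 in ['b', 'c', 'a', 'd', 'e'] -> ['c', 'b', 'a', 'd', 'e']
'a': index 2 in ['c', 'b', 'a', 'd', 'e'] -> ['a', 'c', 'b', 'd', 'e']
'e': index 4 in ['a', 'c', 'b', 'd', 'e'] -> ['e', 'a', 'c', 'b', 'd']
'b': index 3 in ['e', 'a', 'c', 'b', 'd'] -> ['b', 'e', 'a', 'c', 'd']
'e': index 1 in ['b', 'e', 'a', 'c', 'd'] -> ['e', 'b', 'a', 'c', 'd']
'd': index 4 in ['e', 'b', 'a', 'c', 'd'] -> ['d', 'e', 'b', 'a', 'c']


Output: [2, 0, 2, 0, 1, 2, 4, 3, 1, 4]


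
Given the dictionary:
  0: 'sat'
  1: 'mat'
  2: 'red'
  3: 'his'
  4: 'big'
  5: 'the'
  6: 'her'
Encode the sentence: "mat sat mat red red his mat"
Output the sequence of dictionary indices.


Look up each word in the dictionary:
  'mat' -> 1
  'sat' -> 0
  'mat' -> 1
  'red' -> 2
  'red' -> 2
  'his' -> 3
  'mat' -> 1

Encoded: [1, 0, 1, 2, 2, 3, 1]


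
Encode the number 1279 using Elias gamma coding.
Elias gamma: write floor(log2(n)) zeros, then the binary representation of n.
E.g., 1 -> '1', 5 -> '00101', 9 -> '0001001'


num_bits = floor(log2(1279)) + 1 = 11
leading_zeros = num_bits - 1 = 10
binary(1279) = 10011111111

Elias gamma(1279) = '0000000000' + '10011111111' = 000000000010011111111 (21 bits)


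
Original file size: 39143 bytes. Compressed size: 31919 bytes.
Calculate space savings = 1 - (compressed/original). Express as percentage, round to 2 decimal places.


ratio = compressed/original = 31919/39143 = 0.815446
savings = 1 - ratio = 1 - 0.815446 = 0.184554
as a percentage: 0.184554 * 100 = 18.46%

Space savings = 1 - 31919/39143 = 18.46%


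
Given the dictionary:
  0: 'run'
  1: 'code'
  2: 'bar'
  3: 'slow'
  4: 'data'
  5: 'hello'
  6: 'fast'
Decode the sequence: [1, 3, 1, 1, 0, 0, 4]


Look up each index in the dictionary:
  1 -> 'code'
  3 -> 'slow'
  1 -> 'code'
  1 -> 'code'
  0 -> 'run'
  0 -> 'run'
  4 -> 'data'

Decoded: "code slow code code run run data"


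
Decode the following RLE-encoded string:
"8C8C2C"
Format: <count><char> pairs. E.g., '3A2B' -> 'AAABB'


Expanding each <count><char> pair:
  8C -> 'CCCCCCCC'
  8C -> 'CCCCCCCC'
  2C -> 'CC'

Decoded = CCCCCCCCCCCCCCCCCC


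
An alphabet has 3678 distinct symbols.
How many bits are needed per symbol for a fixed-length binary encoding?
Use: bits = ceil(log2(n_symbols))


log2(3678) = 11.8447
Bracket: 2^11 = 2048 < 3678 <= 2^12 = 4096
So ceil(log2(3678)) = 12

bits = ceil(log2(3678)) = ceil(11.8447) = 12 bits


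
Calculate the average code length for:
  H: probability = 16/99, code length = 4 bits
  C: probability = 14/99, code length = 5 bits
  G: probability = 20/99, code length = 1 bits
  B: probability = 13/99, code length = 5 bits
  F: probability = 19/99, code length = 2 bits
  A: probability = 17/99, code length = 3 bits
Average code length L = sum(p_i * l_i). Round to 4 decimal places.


Weighted contributions p_i * l_i:
  H: (16/99) * 4 = 64/99
  C: (14/99) * 5 = 70/99
  G: (20/99) * 1 = 20/99
  B: (13/99) * 5 = 65/99
  F: (19/99) * 2 = 38/99
  A: (17/99) * 3 = 51/99
Sum = (64 + 70 + 20 + 65 + 38 + 51)/99 = 308/99

L = 308/99 = 3.1111 bits/symbol


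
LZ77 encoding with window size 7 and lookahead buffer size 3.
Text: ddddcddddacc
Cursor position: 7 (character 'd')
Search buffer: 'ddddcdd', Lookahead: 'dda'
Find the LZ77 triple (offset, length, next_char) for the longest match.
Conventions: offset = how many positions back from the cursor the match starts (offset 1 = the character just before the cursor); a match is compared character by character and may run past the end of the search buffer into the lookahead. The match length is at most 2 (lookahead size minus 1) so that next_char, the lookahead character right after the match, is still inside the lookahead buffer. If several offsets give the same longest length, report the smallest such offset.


Try each offset into the search buffer:
  offset=1 (pos 6, char 'd'): match length 2
  offset=2 (pos 5, char 'd'): match length 2
  offset=3 (pos 4, char 'c'): match length 0
  offset=4 (pos 3, char 'd'): match length 1
  offset=5 (pos 2, char 'd'): match length 2
  offset=6 (pos 1, char 'd'): match length 2
  offset=7 (pos 0, char 'd'): match length 2
Longest match has length 2, found at offsets 1, 2, 5, 6, 7; take the smallest, offset 1.
next_char = character at position 7 + 2 = 9 -> 'a'

Best match: offset=1, length=2 (matching 'dd' starting at position 6)
LZ77 triple: (1, 2, 'a')


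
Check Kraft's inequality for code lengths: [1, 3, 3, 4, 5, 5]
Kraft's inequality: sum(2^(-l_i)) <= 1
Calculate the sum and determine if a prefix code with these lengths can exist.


Sum = 2^(-1) + 2^(-3) + 2^(-3) + 2^(-4) + 2^(-5) + 2^(-5)
    = 0.5 + 0.125 + 0.125 + 0.0625 + 0.03125 + 0.03125
    = 28/32 = 0.875
Since 0.875 <= 1, Kraft's inequality IS satisfied.
A prefix code with these lengths CAN exist.

Kraft sum = 0.875. Satisfied.


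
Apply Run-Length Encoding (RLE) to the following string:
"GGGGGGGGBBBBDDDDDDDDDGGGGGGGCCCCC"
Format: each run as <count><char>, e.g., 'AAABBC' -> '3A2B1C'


Scanning runs left to right:
  i=0: run of 'G' x 8 -> '8G'
  i=8: run of 'B' x 4 -> '4B'
  i=12: run of 'D' x 9 -> '9D'
  i=21: run of 'G' x 7 -> '7G'
  i=28: run of 'C' x 5 -> '5C'

RLE = 8G4B9D7G5C


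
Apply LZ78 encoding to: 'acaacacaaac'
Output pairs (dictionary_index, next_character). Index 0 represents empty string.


LZ78 encoding steps:
Dictionary: {0: ''}
Step 1: w='' (idx 0), next='a' -> output (0, 'a'), add 'a' as idx 1
Step 2: w='' (idx 0), next='c' -> output (0, 'c'), add 'c' as idx 2
Step 3: w='a' (idx 1), next='a' -> output (1, 'a'), add 'aa' as idx 3
Step 4: w='c' (idx 2), next='a' -> output (2, 'a'), add 'ca' as idx 4
Step 5: w='ca' (idx 4), next='a' -> output (4, 'a'), add 'caa' as idx 5
Step 6: w='a' (idx 1), next='c' -> output (1, 'c'), add 'ac' as idx 6


Encoded: [(0, 'a'), (0, 'c'), (1, 'a'), (2, 'a'), (4, 'a'), (1, 'c')]


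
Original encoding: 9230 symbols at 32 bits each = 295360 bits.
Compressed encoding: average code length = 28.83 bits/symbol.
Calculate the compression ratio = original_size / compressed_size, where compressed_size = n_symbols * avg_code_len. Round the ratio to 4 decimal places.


original_size = n_symbols * orig_bits = 9230 * 32 = 295360 bits
compressed_size = n_symbols * avg_code_len = 9230 * 28.83 = 266100.9 bits
ratio = original_size / compressed_size = 295360 / 266100.9 = 1.11

Compression ratio = 1.11


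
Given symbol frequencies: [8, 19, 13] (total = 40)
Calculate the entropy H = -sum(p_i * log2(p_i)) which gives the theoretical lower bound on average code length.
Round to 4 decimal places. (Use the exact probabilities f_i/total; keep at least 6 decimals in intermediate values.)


Per-symbol terms -p_i * log2(p_i) with p_i = f_i/40:
  p = 8/40 = 0.200000: log2(p) = -2.321928, -p*log2(p) = 0.464386
  p = 19/40 = 0.475000: log2(p) = -1.074001, -p*log2(p) = 0.510150
  p = 13/40 = 0.325000: log2(p) = -1.621488, -p*log2(p) = 0.526984
H = 0.464386 + 0.510150 + 0.526984 = 1.501520

H = 1.5015 bits/symbol


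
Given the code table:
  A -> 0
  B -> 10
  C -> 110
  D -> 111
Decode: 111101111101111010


Decoding:
111 -> D
10 -> B
111 -> D
110 -> C
111 -> D
10 -> B
10 -> B


Result: DBDCDBB


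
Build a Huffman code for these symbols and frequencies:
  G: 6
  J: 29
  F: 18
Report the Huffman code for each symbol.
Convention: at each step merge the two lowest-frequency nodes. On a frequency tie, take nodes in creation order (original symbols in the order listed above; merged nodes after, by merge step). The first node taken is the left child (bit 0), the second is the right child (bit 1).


Huffman tree construction:
Step 1: Merge G(6) + F(18) = 24
Step 2: Merge (G+F)(24) + J(29) = 53
Read each symbol's code off the tree from the root (left child = 0, right child = 1).

Codes:
  G: 00 (length 2)
  J: 1 (length 1)
  F: 01 (length 2)
Average code length: 77/53 = 1.4528 bits/symbol


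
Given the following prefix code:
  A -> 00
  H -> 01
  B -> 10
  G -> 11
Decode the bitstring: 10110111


Decoding step by step:
Bits 10 -> B
Bits 11 -> G
Bits 01 -> H
Bits 11 -> G


Decoded message: BGHG


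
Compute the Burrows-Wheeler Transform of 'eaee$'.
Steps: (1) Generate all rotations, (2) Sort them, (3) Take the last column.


Rotations (sorted):
  0: $eaee -> last char: e
  1: aee$e -> last char: e
  2: e$eae -> last char: e
  3: eaee$ -> last char: $
  4: ee$ea -> last char: a


BWT = eee$a


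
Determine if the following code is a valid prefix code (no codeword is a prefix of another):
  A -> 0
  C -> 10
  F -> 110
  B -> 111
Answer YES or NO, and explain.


Checking each pair (does one codeword prefix another?):
  A='0' vs C='10': no prefix
  A='0' vs F='110': no prefix
  A='0' vs B='111': no prefix
  C='10' vs A='0': no prefix
  C='10' vs F='110': no prefix
  C='10' vs B='111': no prefix
  F='110' vs A='0': no prefix
  F='110' vs C='10': no prefix
  F='110' vs B='111': no prefix
  B='111' vs A='0': no prefix
  B='111' vs C='10': no prefix
  B='111' vs F='110': no prefix
No violation found over all pairs.

YES -- this is a valid prefix code. No codeword is a prefix of any other codeword.


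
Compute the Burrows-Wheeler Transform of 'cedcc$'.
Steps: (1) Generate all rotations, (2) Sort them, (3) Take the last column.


Rotations (sorted):
  0: $cedcc -> last char: c
  1: c$cedc -> last char: c
  2: cc$ced -> last char: d
  3: cedcc$ -> last char: $
  4: dcc$ce -> last char: e
  5: edcc$c -> last char: c


BWT = ccd$ec


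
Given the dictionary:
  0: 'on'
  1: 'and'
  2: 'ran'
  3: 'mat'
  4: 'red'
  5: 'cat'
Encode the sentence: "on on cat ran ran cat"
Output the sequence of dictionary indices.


Look up each word in the dictionary:
  'on' -> 0
  'on' -> 0
  'cat' -> 5
  'ran' -> 2
  'ran' -> 2
  'cat' -> 5

Encoded: [0, 0, 5, 2, 2, 5]


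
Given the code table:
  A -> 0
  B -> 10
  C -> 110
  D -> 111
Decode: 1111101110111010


Decoding:
111 -> D
110 -> C
111 -> D
0 -> A
111 -> D
0 -> A
10 -> B


Result: DCDADAB


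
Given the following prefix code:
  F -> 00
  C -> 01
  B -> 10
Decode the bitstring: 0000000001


Decoding step by step:
Bits 00 -> F
Bits 00 -> F
Bits 00 -> F
Bits 00 -> F
Bits 01 -> C


Decoded message: FFFFC


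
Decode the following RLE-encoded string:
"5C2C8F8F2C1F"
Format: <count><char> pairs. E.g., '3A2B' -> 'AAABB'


Expanding each <count><char> pair:
  5C -> 'CCCCC'
  2C -> 'CC'
  8F -> 'FFFFFFFF'
  8F -> 'FFFFFFFF'
  2C -> 'CC'
  1F -> 'F'

Decoded = CCCCCCCFFFFFFFFFFFFFFFFCCF


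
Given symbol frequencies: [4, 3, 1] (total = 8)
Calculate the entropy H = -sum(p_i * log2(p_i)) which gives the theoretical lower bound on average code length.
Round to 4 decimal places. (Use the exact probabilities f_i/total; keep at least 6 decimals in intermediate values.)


Per-symbol terms -p_i * log2(p_i) with p_i = f_i/8:
  p = 4/8 = 0.500000: log2(p) = -1.000000, -p*log2(p) = 0.500000
  p = 3/8 = 0.375000: log2(p) = -1.415037, -p*log2(p) = 0.530639
  p = 1/8 = 0.125000: log2(p) = -3.000000, -p*log2(p) = 0.375000
H = 0.500000 + 0.530639 + 0.375000 = 1.405639

H = 1.4056 bits/symbol


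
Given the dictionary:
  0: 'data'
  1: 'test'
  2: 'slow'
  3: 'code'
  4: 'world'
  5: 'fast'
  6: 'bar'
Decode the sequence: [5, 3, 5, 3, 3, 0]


Look up each index in the dictionary:
  5 -> 'fast'
  3 -> 'code'
  5 -> 'fast'
  3 -> 'code'
  3 -> 'code'
  0 -> 'data'

Decoded: "fast code fast code code data"


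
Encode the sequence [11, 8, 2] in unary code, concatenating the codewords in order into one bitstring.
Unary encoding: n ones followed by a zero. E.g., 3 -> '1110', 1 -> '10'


Encode each number as n ones followed by a terminating 0:
  11 -> 111111111110 (12 bits)
  8 -> 111111110 (9 bits)
  2 -> 110 (3 bits)
Total length = 12 + 9 + 3 = 24 bits.

Unary([11, 8, 2]) = 111111111110111111110110 (24 bits)


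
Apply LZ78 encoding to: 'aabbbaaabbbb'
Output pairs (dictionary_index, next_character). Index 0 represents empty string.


LZ78 encoding steps:
Dictionary: {0: ''}
Step 1: w='' (idx 0), next='a' -> output (0, 'a'), add 'a' as idx 1
Step 2: w='a' (idx 1), next='b' -> output (1, 'b'), add 'ab' as idx 2
Step 3: w='' (idx 0), next='b' -> output (0, 'b'), add 'b' as idx 3
Step 4: w='b' (idx 3), next='a' -> output (3, 'a'), add 'ba' as idx 4
Step 5: w='a' (idx 1), next='a' -> output (1, 'a'), add 'aa' as idx 5
Step 6: w='b' (idx 3), next='b' -> output (3, 'b'), add 'bb' as idx 6
Step 7: w='bb' (idx 6), end of input -> output (6, '')


Encoded: [(0, 'a'), (1, 'b'), (0, 'b'), (3, 'a'), (1, 'a'), (3, 'b'), (6, '')]


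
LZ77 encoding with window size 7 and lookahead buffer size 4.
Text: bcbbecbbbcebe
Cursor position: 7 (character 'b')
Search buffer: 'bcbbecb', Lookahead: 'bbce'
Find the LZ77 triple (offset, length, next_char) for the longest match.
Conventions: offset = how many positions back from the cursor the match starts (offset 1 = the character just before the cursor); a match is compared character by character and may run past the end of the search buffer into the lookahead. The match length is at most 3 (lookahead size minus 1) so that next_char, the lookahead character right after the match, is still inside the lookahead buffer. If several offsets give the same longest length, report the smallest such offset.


Try each offset into the search buffer:
  offset=1 (pos 6, char 'b'): match length 2
  offset=2 (pos 5, char 'c'): match length 0
  offset=3 (pos 4, char 'e'): match length 0
  offset=4 (pos 3, char 'b'): match length 1
  offset=5 (pos 2, char 'b'): match length 2
  offset=6 (pos 1, char 'c'): match length 0
  offset=7 (pos 0, char 'b'): match length 1
Longest match has length 2, found at offsets 1, 5; take the smallest, offset 1.
next_char = character at position 7 + 2 = 9 -> 'c'

Best match: offset=1, length=2 (matching 'bb' starting at position 6)
LZ77 triple: (1, 2, 'c')


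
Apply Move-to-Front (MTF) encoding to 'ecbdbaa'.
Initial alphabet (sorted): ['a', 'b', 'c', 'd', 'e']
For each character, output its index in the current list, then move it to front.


MTF encoding:
'e': index 4 in ['a', 'b', 'c', 'd', 'e'] -> ['e', 'a', 'b', 'c', 'd']
'c': index 3 in ['e', 'a', 'b', 'c', 'd'] -> ['c', 'e', 'a', 'b', 'd']
'b': index 3 in ['c', 'e', 'a', 'b', 'd'] -> ['b', 'c', 'e', 'a', 'd']
'd': index 4 in ['b', 'c', 'e', 'a', 'd'] -> ['d', 'b', 'c', 'e', 'a']
'b': index 1 in ['d', 'b', 'c', 'e', 'a'] -> ['b', 'd', 'c', 'e', 'a']
'a': index 4 in ['b', 'd', 'c', 'e', 'a'] -> ['a', 'b', 'd', 'c', 'e']
'a': index 0 in ['a', 'b', 'd', 'c', 'e'] -> ['a', 'b', 'd', 'c', 'e']


Output: [4, 3, 3, 4, 1, 4, 0]


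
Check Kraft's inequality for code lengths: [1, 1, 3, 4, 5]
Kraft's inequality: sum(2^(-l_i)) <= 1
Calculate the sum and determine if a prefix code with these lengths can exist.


Sum = 2^(-1) + 2^(-1) + 2^(-3) + 2^(-4) + 2^(-5)
    = 0.5 + 0.5 + 0.125 + 0.0625 + 0.03125
    = 39/32 = 1.21875
Since 1.21875 > 1, Kraft's inequality is NOT satisfied.
A prefix code with these lengths CANNOT exist.

Kraft sum = 1.21875. Not satisfied.


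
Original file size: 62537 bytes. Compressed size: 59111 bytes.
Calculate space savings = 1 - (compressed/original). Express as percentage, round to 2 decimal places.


ratio = compressed/original = 59111/62537 = 0.945216
savings = 1 - ratio = 1 - 0.945216 = 0.054784
as a percentage: 0.054784 * 100 = 5.48%

Space savings = 1 - 59111/62537 = 5.48%


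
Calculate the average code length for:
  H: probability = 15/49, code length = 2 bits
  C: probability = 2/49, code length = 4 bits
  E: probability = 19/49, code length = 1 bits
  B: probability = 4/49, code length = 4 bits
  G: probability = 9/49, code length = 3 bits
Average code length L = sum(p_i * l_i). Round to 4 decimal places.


Weighted contributions p_i * l_i:
  H: (15/49) * 2 = 30/49
  C: (2/49) * 4 = 8/49
  E: (19/49) * 1 = 19/49
  B: (4/49) * 4 = 16/49
  G: (9/49) * 3 = 27/49
Sum = (30 + 8 + 19 + 16 + 27)/49 = 100/49

L = 100/49 = 2.0408 bits/symbol


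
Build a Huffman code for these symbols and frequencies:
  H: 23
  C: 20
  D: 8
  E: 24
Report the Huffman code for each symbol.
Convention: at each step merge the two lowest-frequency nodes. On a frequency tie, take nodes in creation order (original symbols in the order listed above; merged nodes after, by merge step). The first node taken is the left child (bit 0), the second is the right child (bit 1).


Huffman tree construction:
Step 1: Merge D(8) + C(20) = 28
Step 2: Merge H(23) + E(24) = 47
Step 3: Merge (D+C)(28) + (H+E)(47) = 75
Read each symbol's code off the tree from the root (left child = 0, right child = 1).

Codes:
  H: 10 (length 2)
  C: 01 (length 2)
  D: 00 (length 2)
  E: 11 (length 2)
Average code length: 150/75 = 2.0000 bits/symbol


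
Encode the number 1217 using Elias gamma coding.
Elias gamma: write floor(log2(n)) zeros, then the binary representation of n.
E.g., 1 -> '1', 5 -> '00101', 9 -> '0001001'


num_bits = floor(log2(1217)) + 1 = 11
leading_zeros = num_bits - 1 = 10
binary(1217) = 10011000001

Elias gamma(1217) = '0000000000' + '10011000001' = 000000000010011000001 (21 bits)


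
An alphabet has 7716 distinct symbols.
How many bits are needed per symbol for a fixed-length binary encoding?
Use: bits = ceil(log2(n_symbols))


log2(7716) = 12.9136
Bracket: 2^12 = 4096 < 7716 <= 2^13 = 8192
So ceil(log2(7716)) = 13

bits = ceil(log2(7716)) = ceil(12.9136) = 13 bits


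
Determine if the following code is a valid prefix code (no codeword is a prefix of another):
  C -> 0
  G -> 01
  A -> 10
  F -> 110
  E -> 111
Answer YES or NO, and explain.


Checking each pair (does one codeword prefix another?):
  C='0' vs G='01': prefix -- VIOLATION

NO -- this is NOT a valid prefix code. C (0) is a prefix of G (01).


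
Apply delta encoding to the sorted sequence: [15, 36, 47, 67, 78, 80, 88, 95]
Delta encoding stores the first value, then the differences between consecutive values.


First value: 15
Deltas:
  36 - 15 = 21
  47 - 36 = 11
  67 - 47 = 20
  78 - 67 = 11
  80 - 78 = 2
  88 - 80 = 8
  95 - 88 = 7


Delta encoded: [15, 21, 11, 20, 11, 2, 8, 7]


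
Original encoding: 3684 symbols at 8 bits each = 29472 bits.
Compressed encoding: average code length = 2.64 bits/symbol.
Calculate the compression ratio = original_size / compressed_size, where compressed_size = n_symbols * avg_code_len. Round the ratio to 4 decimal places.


original_size = n_symbols * orig_bits = 3684 * 8 = 29472 bits
compressed_size = n_symbols * avg_code_len = 3684 * 2.64 = 9725.76 bits
ratio = original_size / compressed_size = 29472 / 9725.76 = 3.0303

Compression ratio = 3.0303


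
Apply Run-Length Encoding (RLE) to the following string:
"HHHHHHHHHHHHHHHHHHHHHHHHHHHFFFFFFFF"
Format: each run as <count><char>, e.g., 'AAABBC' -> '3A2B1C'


Scanning runs left to right:
  i=0: run of 'H' x 27 -> '27H'
  i=27: run of 'F' x 8 -> '8F'

RLE = 27H8F


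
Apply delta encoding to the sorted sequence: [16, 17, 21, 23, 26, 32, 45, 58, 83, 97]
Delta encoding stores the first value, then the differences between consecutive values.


First value: 16
Deltas:
  17 - 16 = 1
  21 - 17 = 4
  23 - 21 = 2
  26 - 23 = 3
  32 - 26 = 6
  45 - 32 = 13
  58 - 45 = 13
  83 - 58 = 25
  97 - 83 = 14


Delta encoded: [16, 1, 4, 2, 3, 6, 13, 13, 25, 14]


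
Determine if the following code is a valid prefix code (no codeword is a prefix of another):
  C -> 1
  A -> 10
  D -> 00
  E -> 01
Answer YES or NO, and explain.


Checking each pair (does one codeword prefix another?):
  C='1' vs A='10': prefix -- VIOLATION

NO -- this is NOT a valid prefix code. C (1) is a prefix of A (10).


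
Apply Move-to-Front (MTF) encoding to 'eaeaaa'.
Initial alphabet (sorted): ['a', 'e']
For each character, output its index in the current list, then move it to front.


MTF encoding:
'e': index 1 in ['a', 'e'] -> ['e', 'a']
'a': index 1 in ['e', 'a'] -> ['a', 'e']
'e': index 1 in ['a', 'e'] -> ['e', 'a']
'a': index 1 in ['e', 'a'] -> ['a', 'e']
'a': index 0 in ['a', 'e'] -> ['a', 'e']
'a': index 0 in ['a', 'e'] -> ['a', 'e']


Output: [1, 1, 1, 1, 0, 0]


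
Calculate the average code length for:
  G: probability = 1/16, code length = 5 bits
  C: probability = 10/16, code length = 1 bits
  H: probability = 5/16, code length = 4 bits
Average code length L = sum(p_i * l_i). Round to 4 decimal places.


Weighted contributions p_i * l_i:
  G: (1/16) * 5 = 5/16
  C: (10/16) * 1 = 10/16
  H: (5/16) * 4 = 20/16
Sum = (5 + 10 + 20)/16 = 35/16

L = 35/16 = 2.1875 bits/symbol


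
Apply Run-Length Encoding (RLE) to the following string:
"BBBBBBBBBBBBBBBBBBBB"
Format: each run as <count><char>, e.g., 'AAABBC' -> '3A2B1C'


Scanning runs left to right:
  i=0: run of 'B' x 20 -> '20B'

RLE = 20B


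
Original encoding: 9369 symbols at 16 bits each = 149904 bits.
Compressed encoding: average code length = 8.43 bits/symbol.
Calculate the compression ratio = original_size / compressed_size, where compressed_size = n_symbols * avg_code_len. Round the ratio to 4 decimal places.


original_size = n_symbols * orig_bits = 9369 * 16 = 149904 bits
compressed_size = n_symbols * avg_code_len = 9369 * 8.43 = 78980.67 bits
ratio = original_size / compressed_size = 149904 / 78980.67 = 1.898

Compression ratio = 1.898


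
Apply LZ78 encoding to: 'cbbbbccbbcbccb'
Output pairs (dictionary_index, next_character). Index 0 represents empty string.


LZ78 encoding steps:
Dictionary: {0: ''}
Step 1: w='' (idx 0), next='c' -> output (0, 'c'), add 'c' as idx 1
Step 2: w='' (idx 0), next='b' -> output (0, 'b'), add 'b' as idx 2
Step 3: w='b' (idx 2), next='b' -> output (2, 'b'), add 'bb' as idx 3
Step 4: w='b' (idx 2), next='c' -> output (2, 'c'), add 'bc' as idx 4
Step 5: w='c' (idx 1), next='b' -> output (1, 'b'), add 'cb' as idx 5
Step 6: w='bc' (idx 4), next='b' -> output (4, 'b'), add 'bcb' as idx 6
Step 7: w='c' (idx 1), next='c' -> output (1, 'c'), add 'cc' as idx 7
Step 8: w='b' (idx 2), end of input -> output (2, '')


Encoded: [(0, 'c'), (0, 'b'), (2, 'b'), (2, 'c'), (1, 'b'), (4, 'b'), (1, 'c'), (2, '')]


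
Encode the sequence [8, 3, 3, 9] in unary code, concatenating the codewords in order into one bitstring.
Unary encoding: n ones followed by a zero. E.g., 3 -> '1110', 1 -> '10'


Encode each number as n ones followed by a terminating 0:
  8 -> 111111110 (9 bits)
  3 -> 1110 (4 bits)
  3 -> 1110 (4 bits)
  9 -> 1111111110 (10 bits)
Total length = 9 + 4 + 4 + 10 = 27 bits.

Unary([8, 3, 3, 9]) = 111111110111011101111111110 (27 bits)


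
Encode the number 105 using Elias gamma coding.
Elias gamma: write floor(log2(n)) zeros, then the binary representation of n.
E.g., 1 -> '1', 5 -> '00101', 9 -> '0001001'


num_bits = floor(log2(105)) + 1 = 7
leading_zeros = num_bits - 1 = 6
binary(105) = 1101001

Elias gamma(105) = '000000' + '1101001' = 0000001101001 (13 bits)


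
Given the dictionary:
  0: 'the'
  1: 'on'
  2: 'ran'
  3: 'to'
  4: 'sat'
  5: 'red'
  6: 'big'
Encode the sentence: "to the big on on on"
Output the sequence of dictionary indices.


Look up each word in the dictionary:
  'to' -> 3
  'the' -> 0
  'big' -> 6
  'on' -> 1
  'on' -> 1
  'on' -> 1

Encoded: [3, 0, 6, 1, 1, 1]


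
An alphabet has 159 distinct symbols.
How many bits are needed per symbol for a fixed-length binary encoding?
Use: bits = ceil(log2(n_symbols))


log2(159) = 7.3129
Bracket: 2^7 = 128 < 159 <= 2^8 = 256
So ceil(log2(159)) = 8

bits = ceil(log2(159)) = ceil(7.3129) = 8 bits


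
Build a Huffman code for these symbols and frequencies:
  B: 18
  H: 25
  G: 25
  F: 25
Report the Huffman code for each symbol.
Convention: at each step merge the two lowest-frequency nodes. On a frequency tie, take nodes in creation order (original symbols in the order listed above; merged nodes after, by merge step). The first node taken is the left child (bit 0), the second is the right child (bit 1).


Huffman tree construction:
Step 1: Merge B(18) + H(25) = 43
Step 2: Merge G(25) + F(25) = 50
Step 3: Merge (B+H)(43) + (G+F)(50) = 93
Read each symbol's code off the tree from the root (left child = 0, right child = 1).

Codes:
  B: 00 (length 2)
  H: 01 (length 2)
  G: 10 (length 2)
  F: 11 (length 2)
Average code length: 186/93 = 2.0000 bits/symbol


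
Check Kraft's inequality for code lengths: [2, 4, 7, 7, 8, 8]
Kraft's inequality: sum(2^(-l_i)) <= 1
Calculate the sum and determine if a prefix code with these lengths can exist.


Sum = 2^(-2) + 2^(-4) + 2^(-7) + 2^(-7) + 2^(-8) + 2^(-8)
    = 0.25 + 0.0625 + 0.0078125 + 0.0078125 + 0.00390625 + 0.00390625
    = 86/256 = 0.3359375
Since 0.3359375 <= 1, Kraft's inequality IS satisfied.
A prefix code with these lengths CAN exist.

Kraft sum = 0.3359375. Satisfied.


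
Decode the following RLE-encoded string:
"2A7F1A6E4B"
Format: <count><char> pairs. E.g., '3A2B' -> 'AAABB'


Expanding each <count><char> pair:
  2A -> 'AA'
  7F -> 'FFFFFFF'
  1A -> 'A'
  6E -> 'EEEEEE'
  4B -> 'BBBB'

Decoded = AAFFFFFFFAEEEEEEBBBB


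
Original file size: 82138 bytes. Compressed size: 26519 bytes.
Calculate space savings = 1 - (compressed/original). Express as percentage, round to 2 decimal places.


ratio = compressed/original = 26519/82138 = 0.322859
savings = 1 - ratio = 1 - 0.322859 = 0.677141
as a percentage: 0.677141 * 100 = 67.71%

Space savings = 1 - 26519/82138 = 67.71%


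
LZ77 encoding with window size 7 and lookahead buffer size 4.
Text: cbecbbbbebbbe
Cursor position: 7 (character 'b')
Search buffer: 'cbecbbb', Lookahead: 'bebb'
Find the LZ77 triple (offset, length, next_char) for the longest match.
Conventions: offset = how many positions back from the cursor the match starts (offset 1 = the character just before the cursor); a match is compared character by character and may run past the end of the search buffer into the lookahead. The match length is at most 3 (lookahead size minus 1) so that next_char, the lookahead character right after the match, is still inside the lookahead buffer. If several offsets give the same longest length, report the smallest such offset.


Try each offset into the search buffer:
  offset=1 (pos 6, char 'b'): match length 1
  offset=2 (pos 5, char 'b'): match length 1
  offset=3 (pos 4, char 'b'): match length 1
  offset=4 (pos 3, char 'c'): match length 0
  offset=5 (pos 2, char 'e'): match length 0
  offset=6 (pos 1, char 'b'): match length 2
  offset=7 (pos 0, char 'c'): match length 0
Longest match has length 2 at offset 6.
next_char = character at position 7 + 2 = 9 -> 'b'

Best match: offset=6, length=2 (matching 'be' starting at position 1)
LZ77 triple: (6, 2, 'b')


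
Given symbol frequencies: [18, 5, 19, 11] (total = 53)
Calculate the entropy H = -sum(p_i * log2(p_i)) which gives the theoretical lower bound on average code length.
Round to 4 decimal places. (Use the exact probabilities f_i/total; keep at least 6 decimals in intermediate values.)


Per-symbol terms -p_i * log2(p_i) with p_i = f_i/53:
  p = 18/53 = 0.339623: log2(p) = -1.557995, -p*log2(p) = 0.529131
  p = 5/53 = 0.094340: log2(p) = -3.405992, -p*log2(p) = 0.321320
  p = 19/53 = 0.358491: log2(p) = -1.479993, -p*log2(p) = 0.530564
  p = 11/53 = 0.207547: log2(p) = -2.268489, -p*log2(p) = 0.470818
H = 0.529131 + 0.321320 + 0.530564 + 0.470818 = 1.851833

H = 1.8518 bits/symbol


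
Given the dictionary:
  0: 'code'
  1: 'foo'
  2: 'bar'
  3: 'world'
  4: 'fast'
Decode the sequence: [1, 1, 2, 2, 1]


Look up each index in the dictionary:
  1 -> 'foo'
  1 -> 'foo'
  2 -> 'bar'
  2 -> 'bar'
  1 -> 'foo'

Decoded: "foo foo bar bar foo"


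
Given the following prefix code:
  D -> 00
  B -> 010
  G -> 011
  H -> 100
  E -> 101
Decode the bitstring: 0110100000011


Decoding step by step:
Bits 011 -> G
Bits 010 -> B
Bits 00 -> D
Bits 00 -> D
Bits 011 -> G


Decoded message: GBDDG


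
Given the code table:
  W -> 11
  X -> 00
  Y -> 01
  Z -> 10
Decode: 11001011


Decoding:
11 -> W
00 -> X
10 -> Z
11 -> W


Result: WXZW


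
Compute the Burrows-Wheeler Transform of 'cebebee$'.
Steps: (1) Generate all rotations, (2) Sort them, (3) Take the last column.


Rotations (sorted):
  0: $cebebee -> last char: e
  1: bebee$ce -> last char: e
  2: bee$cebe -> last char: e
  3: cebebee$ -> last char: $
  4: e$cebebe -> last char: e
  5: ebebee$c -> last char: c
  6: ebee$ceb -> last char: b
  7: ee$cebeb -> last char: b


BWT = eee$ecbb
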